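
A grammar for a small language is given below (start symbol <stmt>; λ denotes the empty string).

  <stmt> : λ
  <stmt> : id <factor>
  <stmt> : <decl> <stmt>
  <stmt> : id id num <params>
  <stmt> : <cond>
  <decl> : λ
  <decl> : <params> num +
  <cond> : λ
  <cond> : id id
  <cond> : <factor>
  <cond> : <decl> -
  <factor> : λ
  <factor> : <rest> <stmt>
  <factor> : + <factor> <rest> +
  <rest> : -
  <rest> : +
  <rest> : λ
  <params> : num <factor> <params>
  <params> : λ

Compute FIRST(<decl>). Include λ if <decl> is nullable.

{ num, λ }

<decl> : λ contributes λ.
From <decl> : <params> num +: <params> nullable, take FIRST(<params>) ∪ {num} = { num }.
Union: FIRST(<decl>) = { num, λ }.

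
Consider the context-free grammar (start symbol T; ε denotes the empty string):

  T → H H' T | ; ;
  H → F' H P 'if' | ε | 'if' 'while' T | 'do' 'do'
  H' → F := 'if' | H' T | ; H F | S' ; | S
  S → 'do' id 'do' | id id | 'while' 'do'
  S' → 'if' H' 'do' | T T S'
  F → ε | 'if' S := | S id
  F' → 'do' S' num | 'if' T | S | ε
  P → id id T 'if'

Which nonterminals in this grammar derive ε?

{ F, F', H }

Directly nullable (have an ε-production): H, F, F'.
No other nonterminal has a production whose RHS symbols are all nullable.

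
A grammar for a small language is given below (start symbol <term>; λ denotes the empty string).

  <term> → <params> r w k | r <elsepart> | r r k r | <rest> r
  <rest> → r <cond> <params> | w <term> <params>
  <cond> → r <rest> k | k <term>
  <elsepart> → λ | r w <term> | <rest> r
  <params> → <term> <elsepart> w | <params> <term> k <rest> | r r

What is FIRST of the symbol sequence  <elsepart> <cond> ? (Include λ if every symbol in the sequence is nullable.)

Add FIRST(<elsepart>)\{λ} = { r, w }; <elsepart> is nullable, continue.
Add FIRST(<cond>) = { k, r }; <cond> is not nullable, stop.

{ k, r, w }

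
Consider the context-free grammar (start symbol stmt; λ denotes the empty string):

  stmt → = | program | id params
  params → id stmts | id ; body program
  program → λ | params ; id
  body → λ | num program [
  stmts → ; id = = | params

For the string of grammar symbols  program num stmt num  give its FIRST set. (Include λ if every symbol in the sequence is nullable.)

Add FIRST(program)\{λ} = { id }; program is nullable, continue.
num is a terminal; add {num} and stop.

{ id, num }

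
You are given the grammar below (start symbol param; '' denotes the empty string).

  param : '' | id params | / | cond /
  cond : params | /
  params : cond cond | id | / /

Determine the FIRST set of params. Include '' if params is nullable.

{ /, id }

From params : cond cond: add FIRST(cond) = { /, id }.
params : id contributes {id}.
params : / / contributes {/}.
Union: FIRST(params) = { /, id }.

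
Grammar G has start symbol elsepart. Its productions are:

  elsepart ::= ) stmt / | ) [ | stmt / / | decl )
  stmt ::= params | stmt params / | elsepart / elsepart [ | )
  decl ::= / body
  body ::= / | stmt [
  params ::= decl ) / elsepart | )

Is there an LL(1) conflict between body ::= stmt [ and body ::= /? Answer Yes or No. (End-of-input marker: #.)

Yes

FIRST(stmt [) = { ), / } and FIRST(/) = { / }.
Both contain /, so the two alternatives are not disjoint — LL(1) conflict.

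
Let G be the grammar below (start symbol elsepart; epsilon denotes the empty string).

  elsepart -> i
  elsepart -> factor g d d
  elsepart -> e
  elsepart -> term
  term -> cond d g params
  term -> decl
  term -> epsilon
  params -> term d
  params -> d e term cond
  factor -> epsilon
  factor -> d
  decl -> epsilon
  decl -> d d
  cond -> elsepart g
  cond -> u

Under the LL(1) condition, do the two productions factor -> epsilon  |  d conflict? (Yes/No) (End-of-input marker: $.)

No

FIRST(epsilon) = { epsilon } and FIRST(d) = { d }.
The first is nullable but FOLLOW(factor) = { g } is disjoint from FIRST of the second.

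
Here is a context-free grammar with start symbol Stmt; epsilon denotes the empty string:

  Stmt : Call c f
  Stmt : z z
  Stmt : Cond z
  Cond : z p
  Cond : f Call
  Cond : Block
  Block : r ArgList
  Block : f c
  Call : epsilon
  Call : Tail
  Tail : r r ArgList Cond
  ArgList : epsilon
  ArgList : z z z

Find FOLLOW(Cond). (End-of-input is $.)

{ c, z }

In Stmt : Cond z: add FIRST(z) = { z }.
In Tail : r r ArgList Cond: Cond is at the end, add FOLLOW(Tail) = { c, z }.
Union: FOLLOW(Cond) = { c, z }.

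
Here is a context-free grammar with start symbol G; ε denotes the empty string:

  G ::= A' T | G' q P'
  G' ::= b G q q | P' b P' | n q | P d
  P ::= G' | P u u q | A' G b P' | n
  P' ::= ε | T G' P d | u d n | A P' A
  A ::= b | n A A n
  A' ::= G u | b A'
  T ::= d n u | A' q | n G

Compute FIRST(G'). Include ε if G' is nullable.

{ b, d, n, u }

G' ::= b G q q contributes {b}.
From G' ::= P' b P': P' nullable, take FIRST(P') ∪ {b} = { b, d, n, u }.
G' ::= n q contributes {n}.
From G' ::= P d: add FIRST(P) = { b, d, n, u }.
Union: FIRST(G') = { b, d, n, u }.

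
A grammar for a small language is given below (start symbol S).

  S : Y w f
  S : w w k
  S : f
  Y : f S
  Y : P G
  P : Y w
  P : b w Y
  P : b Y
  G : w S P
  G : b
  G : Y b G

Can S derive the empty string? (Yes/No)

No nonterminal in this grammar is nullable.
No production of S has an RHS whose symbols are all nullable, so S is not nullable.

No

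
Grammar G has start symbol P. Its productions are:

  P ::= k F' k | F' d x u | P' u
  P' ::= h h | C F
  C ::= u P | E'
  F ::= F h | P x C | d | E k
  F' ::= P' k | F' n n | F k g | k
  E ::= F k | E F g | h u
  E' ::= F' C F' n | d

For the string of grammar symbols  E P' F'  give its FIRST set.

Add FIRST(E) = { d, h, k, u }; E is not nullable, stop.

{ d, h, k, u }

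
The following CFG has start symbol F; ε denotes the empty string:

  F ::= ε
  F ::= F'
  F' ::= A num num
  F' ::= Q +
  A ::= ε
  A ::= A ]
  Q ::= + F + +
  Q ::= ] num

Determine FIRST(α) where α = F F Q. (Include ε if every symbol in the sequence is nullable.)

Add FIRST(F)\{ε} = { +, ], num }; F is nullable, continue.
Add FIRST(F)\{ε} = { +, ], num }; F is nullable, continue.
Add FIRST(Q) = { +, ] }; Q is not nullable, stop.

{ +, ], num }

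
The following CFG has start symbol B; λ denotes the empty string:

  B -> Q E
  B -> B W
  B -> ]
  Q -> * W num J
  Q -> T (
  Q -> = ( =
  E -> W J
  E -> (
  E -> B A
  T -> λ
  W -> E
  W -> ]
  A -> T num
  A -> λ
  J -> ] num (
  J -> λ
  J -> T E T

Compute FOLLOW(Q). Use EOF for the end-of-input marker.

In B -> Q E: add FIRST(E) = { (, *, =, ] }.
Union: FOLLOW(Q) = { (, *, =, ] }.

{ (, *, =, ] }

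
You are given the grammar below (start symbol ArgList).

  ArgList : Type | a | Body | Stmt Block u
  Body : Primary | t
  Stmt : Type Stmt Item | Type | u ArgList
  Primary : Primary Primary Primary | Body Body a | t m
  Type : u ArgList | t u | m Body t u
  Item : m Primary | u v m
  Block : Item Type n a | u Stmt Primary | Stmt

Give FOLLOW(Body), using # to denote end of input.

{ #, a, m, n, t, u }

In ArgList : Body: Body is at the end, add FOLLOW(ArgList) = { #, m, n, t, u }.
In Primary : Body Body a: add FIRST(Body a) = { t }.
In Primary : Body Body a: add FIRST(a) = { a }.
In Type : m Body t u: add FIRST(t u) = { t }.
Union: FOLLOW(Body) = { #, a, m, n, t, u }.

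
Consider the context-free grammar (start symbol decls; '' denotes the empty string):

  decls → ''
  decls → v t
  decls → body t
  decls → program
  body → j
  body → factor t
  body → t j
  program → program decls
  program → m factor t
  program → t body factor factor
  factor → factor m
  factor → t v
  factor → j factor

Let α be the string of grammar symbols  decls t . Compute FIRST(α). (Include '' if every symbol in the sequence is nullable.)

Add FIRST(decls)\{''} = { j, m, t, v }; decls is nullable, continue.
t is a terminal; add {t} and stop.

{ j, m, t, v }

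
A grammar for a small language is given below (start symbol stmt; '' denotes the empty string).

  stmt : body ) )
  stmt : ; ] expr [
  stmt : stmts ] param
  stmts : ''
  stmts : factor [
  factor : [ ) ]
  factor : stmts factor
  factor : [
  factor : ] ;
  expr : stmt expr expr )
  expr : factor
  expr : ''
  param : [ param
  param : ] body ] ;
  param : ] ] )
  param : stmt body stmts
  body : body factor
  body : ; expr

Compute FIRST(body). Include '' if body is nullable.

{ ; }

From body : body factor: add FIRST(body) = { ; }.
body : ; expr contributes {;}.
Union: FIRST(body) = { ; }.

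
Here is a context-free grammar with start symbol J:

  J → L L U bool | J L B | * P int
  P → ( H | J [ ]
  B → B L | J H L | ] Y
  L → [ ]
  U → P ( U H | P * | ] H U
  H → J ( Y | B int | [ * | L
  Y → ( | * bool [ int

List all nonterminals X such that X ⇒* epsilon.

{ } (none)

No nonterminal has an empty production or an RHS whose symbols are all nullable.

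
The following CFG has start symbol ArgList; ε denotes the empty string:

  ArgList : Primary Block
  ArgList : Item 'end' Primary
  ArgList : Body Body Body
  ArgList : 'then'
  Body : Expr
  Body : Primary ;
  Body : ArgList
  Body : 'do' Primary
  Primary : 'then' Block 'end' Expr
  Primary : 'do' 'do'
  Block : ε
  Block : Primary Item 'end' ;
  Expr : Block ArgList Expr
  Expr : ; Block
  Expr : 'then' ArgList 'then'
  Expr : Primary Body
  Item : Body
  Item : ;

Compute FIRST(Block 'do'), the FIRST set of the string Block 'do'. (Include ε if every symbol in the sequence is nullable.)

{ 'do', 'then' }

Add FIRST(Block)\{ε} = { 'do', 'then' }; Block is nullable, continue.
'do' is a terminal; add {'do'} and stop.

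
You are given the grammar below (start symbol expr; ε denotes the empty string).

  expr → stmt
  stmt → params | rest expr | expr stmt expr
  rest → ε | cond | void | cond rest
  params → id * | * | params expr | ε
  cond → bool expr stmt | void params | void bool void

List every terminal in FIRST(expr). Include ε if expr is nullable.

{ *, bool, id, void, ε }

From expr → stmt: add FIRST(stmt) = { *, bool, id, void, ε } (including ε since stmt is nullable).
Union: FIRST(expr) = { *, bool, id, void, ε }.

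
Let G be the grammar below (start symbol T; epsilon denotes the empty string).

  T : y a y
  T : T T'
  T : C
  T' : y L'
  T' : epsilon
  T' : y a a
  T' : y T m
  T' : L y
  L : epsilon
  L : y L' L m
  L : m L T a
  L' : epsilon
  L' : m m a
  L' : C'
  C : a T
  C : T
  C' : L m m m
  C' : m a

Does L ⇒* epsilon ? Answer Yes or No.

Yes

L has an epsilon-production, so L ⇒ epsilon.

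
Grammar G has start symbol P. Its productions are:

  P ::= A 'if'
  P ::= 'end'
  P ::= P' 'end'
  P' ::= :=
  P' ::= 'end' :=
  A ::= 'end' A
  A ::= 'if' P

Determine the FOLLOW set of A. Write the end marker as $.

{ 'if' }

In P ::= A 'if': add FIRST('if') = { 'if' }.
In A ::= 'end' A: A is at the end, add FOLLOW(A) = { 'if' }.
Union: FOLLOW(A) = { 'if' }.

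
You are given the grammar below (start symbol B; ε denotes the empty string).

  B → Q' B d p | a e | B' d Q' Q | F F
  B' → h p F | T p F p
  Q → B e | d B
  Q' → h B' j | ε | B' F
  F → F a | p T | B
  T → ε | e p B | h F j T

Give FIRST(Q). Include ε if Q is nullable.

From Q → B e: add FIRST(B) = { a, e, h, p }.
Q → d B contributes {d}.
Union: FIRST(Q) = { a, d, e, h, p }.

{ a, d, e, h, p }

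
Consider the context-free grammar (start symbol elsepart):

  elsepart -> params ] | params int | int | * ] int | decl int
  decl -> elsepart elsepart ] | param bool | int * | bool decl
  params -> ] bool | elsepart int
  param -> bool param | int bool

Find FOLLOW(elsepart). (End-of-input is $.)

elsepart is the start symbol, so $ ∈ FOLLOW(elsepart).
In decl -> elsepart elsepart ]: add FIRST(elsepart ]) = { *, ], bool, int }.
In decl -> elsepart elsepart ]: add FIRST(]) = { ] }.
In params -> elsepart int: add FIRST(int) = { int }.
Union: FOLLOW(elsepart) = { $, *, ], bool, int }.

{ $, *, ], bool, int }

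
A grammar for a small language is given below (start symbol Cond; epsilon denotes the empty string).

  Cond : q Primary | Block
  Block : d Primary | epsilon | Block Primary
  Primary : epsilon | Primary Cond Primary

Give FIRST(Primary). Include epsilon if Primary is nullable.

Primary : epsilon contributes epsilon.
From Primary : Primary Cond Primary: Primary, Cond, Primary nullable, take FIRST(Primary) ∪ FIRST(Cond) ∪ FIRST(Primary) = { d, q }; also epsilon since the whole RHS is nullable.
Union: FIRST(Primary) = { d, q, epsilon }.

{ d, q, epsilon }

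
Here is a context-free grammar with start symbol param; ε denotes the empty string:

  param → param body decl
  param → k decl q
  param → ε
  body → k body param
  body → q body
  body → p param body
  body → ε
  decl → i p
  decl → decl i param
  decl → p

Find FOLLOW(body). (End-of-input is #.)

In param → param body decl: add FIRST(decl) = { i, p }.
In body → k body param: add FIRST(param)\{ε} = { i, k, p, q }.
  Since param is nullable, also add FOLLOW(body) = { i, k, p, q }.
In body → q body: body is at the end, add FOLLOW(body) = { i, k, p, q }.
In body → p param body: body is at the end, add FOLLOW(body) = { i, k, p, q }.
Union: FOLLOW(body) = { i, k, p, q }.

{ i, k, p, q }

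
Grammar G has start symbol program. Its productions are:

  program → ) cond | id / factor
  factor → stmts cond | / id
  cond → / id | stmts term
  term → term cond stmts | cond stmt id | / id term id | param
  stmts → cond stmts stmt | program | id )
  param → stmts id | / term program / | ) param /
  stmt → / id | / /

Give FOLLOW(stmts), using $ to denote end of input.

{ $, ), /, id }

In factor → stmts cond: add FIRST(cond) = { ), /, id }.
In cond → stmts term: add FIRST(term) = { ), /, id }.
In term → term cond stmts: stmts is at the end, add FOLLOW(term) = { $, ), /, id }.
In stmts → cond stmts stmt: add FIRST(stmt) = { / }.
In param → stmts id: add FIRST(id) = { id }.
Union: FOLLOW(stmts) = { $, ), /, id }.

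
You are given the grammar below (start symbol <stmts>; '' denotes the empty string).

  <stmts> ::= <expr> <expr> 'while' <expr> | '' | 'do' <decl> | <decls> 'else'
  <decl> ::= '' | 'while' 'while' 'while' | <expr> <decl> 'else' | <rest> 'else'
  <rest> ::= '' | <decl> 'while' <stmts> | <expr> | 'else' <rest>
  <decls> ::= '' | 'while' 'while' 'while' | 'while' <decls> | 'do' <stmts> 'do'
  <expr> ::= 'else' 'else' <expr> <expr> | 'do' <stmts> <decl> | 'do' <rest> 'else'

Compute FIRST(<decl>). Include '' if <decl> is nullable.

<decl> ::= '' contributes ''.
<decl> ::= 'while' 'while' 'while' contributes {'while'}.
From <decl> ::= <expr> <decl> 'else': add FIRST(<expr>) = { 'do', 'else' }.
From <decl> ::= <rest> 'else': <rest> nullable, take FIRST(<rest>) ∪ {'else'} = { 'do', 'else', 'while' }.
Union: FIRST(<decl>) = { 'do', 'else', 'while', '' }.

{ 'do', 'else', 'while', '' }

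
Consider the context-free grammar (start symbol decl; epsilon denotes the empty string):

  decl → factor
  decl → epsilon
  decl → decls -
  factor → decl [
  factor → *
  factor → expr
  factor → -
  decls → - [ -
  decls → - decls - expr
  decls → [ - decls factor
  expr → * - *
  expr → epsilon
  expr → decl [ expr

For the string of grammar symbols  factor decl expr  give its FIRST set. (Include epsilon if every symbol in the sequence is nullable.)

{ *, -, [, epsilon }

Add FIRST(factor)\{epsilon} = { *, -, [ }; factor is nullable, continue.
Add FIRST(decl)\{epsilon} = { *, -, [ }; decl is nullable, continue.
Add FIRST(expr)\{epsilon} = { *, -, [ }; expr is nullable, continue.
Every symbol is nullable, so include epsilon.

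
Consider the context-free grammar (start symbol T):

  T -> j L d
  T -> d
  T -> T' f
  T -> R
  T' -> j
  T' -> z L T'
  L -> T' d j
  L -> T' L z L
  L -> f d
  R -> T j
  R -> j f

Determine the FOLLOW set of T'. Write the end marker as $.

{ d, f, j, z }

In T -> T' f: add FIRST(f) = { f }.
In T' -> z L T': T' is at the end, add FOLLOW(T') = { d, f, j, z }.
In L -> T' d j: add FIRST(d j) = { d }.
In L -> T' L z L: add FIRST(L z L) = { f, j, z }.
Union: FOLLOW(T') = { d, f, j, z }.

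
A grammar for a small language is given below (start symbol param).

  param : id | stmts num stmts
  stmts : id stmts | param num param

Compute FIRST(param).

param : id contributes {id}.
From param : stmts num stmts: add FIRST(stmts) = { id }.
Union: FIRST(param) = { id }.

{ id }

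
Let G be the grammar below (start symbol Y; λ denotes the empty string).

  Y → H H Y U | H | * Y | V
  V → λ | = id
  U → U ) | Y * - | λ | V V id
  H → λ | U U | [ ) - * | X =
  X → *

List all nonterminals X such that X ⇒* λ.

Directly nullable (have an λ-production): V, U, H.
Y → H H Y U with every symbol nullable, so Y is nullable.
No other nonterminal has a production whose RHS symbols are all nullable.

{ H, U, V, Y }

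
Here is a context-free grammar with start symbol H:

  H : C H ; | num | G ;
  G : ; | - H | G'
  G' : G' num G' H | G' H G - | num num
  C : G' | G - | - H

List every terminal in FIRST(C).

{ -, ;, num }

From C : G': add FIRST(G') = { num }.
From C : G -: add FIRST(G) = { -, ;, num }.
C : - H contributes {-}.
Union: FIRST(C) = { -, ;, num }.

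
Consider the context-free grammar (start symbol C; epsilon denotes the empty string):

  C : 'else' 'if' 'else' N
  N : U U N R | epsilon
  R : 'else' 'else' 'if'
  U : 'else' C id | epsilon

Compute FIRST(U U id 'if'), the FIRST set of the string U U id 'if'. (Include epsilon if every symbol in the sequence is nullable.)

{ 'else', id }

Add FIRST(U)\{epsilon} = { 'else' }; U is nullable, continue.
Add FIRST(U)\{epsilon} = { 'else' }; U is nullable, continue.
id is a terminal; add {id} and stop.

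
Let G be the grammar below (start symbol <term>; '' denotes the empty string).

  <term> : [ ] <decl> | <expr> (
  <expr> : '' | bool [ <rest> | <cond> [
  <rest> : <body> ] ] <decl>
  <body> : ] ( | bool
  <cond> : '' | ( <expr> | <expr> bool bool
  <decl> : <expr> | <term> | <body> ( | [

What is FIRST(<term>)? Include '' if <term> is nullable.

<term> : [ ] <decl> contributes {[}.
From <term> : <expr> (: <expr> nullable, take FIRST(<expr>) ∪ {(} = { (, [, bool }.
Union: FIRST(<term>) = { (, [, bool }.

{ (, [, bool }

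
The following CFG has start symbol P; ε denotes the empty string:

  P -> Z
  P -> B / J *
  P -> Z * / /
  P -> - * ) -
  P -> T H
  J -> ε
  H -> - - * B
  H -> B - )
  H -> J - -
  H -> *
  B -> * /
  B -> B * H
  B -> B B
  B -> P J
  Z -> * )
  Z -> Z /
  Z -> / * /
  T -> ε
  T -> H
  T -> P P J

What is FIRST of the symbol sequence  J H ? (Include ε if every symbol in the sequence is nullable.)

Add FIRST(J)\{ε} = {  }; J is nullable, continue.
Add FIRST(H) = { *, -, / }; H is not nullable, stop.

{ *, -, / }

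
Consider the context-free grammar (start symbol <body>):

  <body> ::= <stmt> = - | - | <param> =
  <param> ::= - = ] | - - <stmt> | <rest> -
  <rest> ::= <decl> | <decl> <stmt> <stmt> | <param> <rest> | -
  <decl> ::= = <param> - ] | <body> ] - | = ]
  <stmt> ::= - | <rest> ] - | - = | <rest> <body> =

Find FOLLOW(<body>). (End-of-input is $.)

{ $, =, ] }

<body> is the start symbol, so $ ∈ FOLLOW(<body>).
In <decl> ::= <body> ] -: add FIRST(] -) = { ] }.
In <stmt> ::= <rest> <body> =: add FIRST(=) = { = }.
Union: FOLLOW(<body>) = { $, =, ] }.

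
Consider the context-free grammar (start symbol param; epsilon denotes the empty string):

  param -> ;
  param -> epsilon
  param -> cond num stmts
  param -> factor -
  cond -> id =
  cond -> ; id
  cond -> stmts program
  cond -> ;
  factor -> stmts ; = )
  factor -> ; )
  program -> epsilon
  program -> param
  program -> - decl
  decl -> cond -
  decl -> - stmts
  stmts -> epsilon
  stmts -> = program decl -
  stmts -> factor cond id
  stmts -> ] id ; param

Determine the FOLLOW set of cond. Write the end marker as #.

{ -, id, num }

In param -> cond num stmts: add FIRST(num stmts) = { num }.
In decl -> cond -: add FIRST(-) = { - }.
In stmts -> factor cond id: add FIRST(id) = { id }.
Union: FOLLOW(cond) = { -, id, num }.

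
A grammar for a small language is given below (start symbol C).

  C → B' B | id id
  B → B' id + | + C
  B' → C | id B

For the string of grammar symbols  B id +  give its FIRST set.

{ +, id }

Add FIRST(B) = { +, id }; B is not nullable, stop.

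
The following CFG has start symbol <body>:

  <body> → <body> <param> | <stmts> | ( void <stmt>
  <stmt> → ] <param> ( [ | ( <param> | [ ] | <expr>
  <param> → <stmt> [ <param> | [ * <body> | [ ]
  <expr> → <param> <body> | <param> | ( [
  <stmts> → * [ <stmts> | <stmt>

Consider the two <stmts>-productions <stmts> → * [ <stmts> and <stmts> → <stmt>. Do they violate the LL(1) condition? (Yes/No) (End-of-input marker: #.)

No

FIRST(* [ <stmts>) = { * } and FIRST(<stmt>) = { (, [, ] }.
The FIRST sets are disjoint and neither alternative is nullable — no conflict.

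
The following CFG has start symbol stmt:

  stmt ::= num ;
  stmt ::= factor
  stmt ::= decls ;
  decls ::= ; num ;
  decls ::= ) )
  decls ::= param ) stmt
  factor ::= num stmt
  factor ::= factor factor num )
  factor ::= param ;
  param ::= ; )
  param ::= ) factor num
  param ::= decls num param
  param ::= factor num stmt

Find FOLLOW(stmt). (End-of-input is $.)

{ $, ), ;, num }

stmt is the start symbol, so $ ∈ FOLLOW(stmt).
In decls ::= param ) stmt: stmt is at the end, add FOLLOW(decls) = { ;, num }.
In factor ::= num stmt: stmt is at the end, add FOLLOW(factor) = { $, ), ;, num }.
In param ::= factor num stmt: stmt is at the end, add FOLLOW(param) = { ), ; }.
Union: FOLLOW(stmt) = { $, ), ;, num }.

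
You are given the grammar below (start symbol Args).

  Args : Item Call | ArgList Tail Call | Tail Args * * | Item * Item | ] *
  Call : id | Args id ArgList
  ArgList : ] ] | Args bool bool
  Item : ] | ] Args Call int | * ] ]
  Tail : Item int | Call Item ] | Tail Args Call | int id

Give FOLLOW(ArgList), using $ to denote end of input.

In Args : ArgList Tail Call: add FIRST(Tail Call) = { *, ], id, int }.
In Call : Args id ArgList: ArgList is at the end, add FOLLOW(Call) = { $, *, ], bool, id, int }.
Union: FOLLOW(ArgList) = { $, *, ], bool, id, int }.

{ $, *, ], bool, id, int }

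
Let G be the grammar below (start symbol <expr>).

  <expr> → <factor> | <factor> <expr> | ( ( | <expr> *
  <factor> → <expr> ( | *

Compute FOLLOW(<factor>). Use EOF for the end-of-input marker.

In <expr> → <factor>: <factor> is at the end, add FOLLOW(<expr>) = { EOF, (, * }.
In <expr> → <factor> <expr>: add FIRST(<expr>) = { (, * }.
Union: FOLLOW(<factor>) = { EOF, (, * }.

{ EOF, (, * }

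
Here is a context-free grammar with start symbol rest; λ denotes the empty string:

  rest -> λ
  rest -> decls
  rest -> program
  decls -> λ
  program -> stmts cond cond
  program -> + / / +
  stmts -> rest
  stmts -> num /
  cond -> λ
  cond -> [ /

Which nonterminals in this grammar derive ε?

Directly nullable (have an λ-production): rest, decls, cond.
stmts -> rest with every symbol nullable, so stmts is nullable.
program -> stmts cond cond with every symbol nullable, so program is nullable.

{ cond, decls, program, rest, stmts }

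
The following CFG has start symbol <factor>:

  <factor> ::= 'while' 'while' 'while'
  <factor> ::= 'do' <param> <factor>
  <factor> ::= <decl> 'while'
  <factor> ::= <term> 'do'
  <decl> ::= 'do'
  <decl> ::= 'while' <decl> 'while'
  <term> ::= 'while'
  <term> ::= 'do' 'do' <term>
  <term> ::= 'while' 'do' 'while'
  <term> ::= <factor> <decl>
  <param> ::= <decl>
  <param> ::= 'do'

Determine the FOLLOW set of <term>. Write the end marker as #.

In <factor> ::= <term> 'do': add FIRST('do') = { 'do' }.
In <term> ::= 'do' 'do' <term>: <term> is at the end, add FOLLOW(<term>) = { 'do' }.
Union: FOLLOW(<term>) = { 'do' }.

{ 'do' }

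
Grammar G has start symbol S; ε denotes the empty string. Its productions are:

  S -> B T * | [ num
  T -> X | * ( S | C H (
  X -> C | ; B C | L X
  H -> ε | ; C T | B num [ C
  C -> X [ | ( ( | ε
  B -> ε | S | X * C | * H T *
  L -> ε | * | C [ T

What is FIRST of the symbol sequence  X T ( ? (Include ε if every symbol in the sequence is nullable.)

Add FIRST(X)\{ε} = { (, *, ;, [ }; X is nullable, continue.
Add FIRST(T)\{ε} = { (, *, ;, [, num }; T is nullable, continue.
( is a terminal; add {(} and stop.

{ (, *, ;, [, num }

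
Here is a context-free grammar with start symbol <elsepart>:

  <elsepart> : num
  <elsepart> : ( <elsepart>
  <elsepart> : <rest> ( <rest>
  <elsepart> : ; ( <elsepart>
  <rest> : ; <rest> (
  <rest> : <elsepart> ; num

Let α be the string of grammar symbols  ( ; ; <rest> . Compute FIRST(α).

( is a terminal; add {(} and stop.

{ ( }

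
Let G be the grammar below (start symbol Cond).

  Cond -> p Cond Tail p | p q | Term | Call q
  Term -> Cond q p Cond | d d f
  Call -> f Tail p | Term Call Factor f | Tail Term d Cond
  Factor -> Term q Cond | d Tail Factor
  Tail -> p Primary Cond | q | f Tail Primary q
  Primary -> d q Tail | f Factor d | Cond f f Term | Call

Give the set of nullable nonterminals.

{ } (none)

No nonterminal has an empty production or an RHS whose symbols are all nullable.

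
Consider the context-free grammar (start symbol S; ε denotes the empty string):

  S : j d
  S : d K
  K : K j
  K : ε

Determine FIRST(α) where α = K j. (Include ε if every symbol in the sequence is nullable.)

Add FIRST(K)\{ε} = { j }; K is nullable, continue.
j is a terminal; add {j} and stop.

{ j }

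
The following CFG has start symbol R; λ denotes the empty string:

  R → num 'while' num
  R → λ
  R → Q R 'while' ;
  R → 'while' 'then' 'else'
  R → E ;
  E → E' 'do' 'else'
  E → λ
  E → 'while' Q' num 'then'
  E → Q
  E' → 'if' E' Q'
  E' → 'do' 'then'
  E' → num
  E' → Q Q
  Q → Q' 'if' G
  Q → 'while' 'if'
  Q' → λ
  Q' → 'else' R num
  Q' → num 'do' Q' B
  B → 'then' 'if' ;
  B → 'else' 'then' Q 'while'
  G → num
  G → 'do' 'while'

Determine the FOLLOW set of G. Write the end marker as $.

{ 'do', 'else', 'if', 'while', ;, num }

In Q → Q' 'if' G: G is at the end, add FOLLOW(Q) = { 'do', 'else', 'if', 'while', ;, num }.
Union: FOLLOW(G) = { 'do', 'else', 'if', 'while', ;, num }.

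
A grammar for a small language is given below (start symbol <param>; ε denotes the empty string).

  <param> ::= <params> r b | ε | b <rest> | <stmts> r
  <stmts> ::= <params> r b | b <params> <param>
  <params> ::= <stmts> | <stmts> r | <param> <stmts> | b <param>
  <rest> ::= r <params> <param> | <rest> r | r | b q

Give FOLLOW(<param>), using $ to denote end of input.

<param> is the start symbol, so $ ∈ FOLLOW(<param>).
In <stmts> ::= b <params> <param>: <param> is at the end, add FOLLOW(<stmts>) = { $, b, r }.
In <params> ::= <param> <stmts>: add FIRST(<stmts>) = { b }.
In <params> ::= b <param>: <param> is at the end, add FOLLOW(<params>) = { $, b, r }.
In <rest> ::= r <params> <param>: <param> is at the end, add FOLLOW(<rest>) = { $, b, r }.
Union: FOLLOW(<param>) = { $, b, r }.

{ $, b, r }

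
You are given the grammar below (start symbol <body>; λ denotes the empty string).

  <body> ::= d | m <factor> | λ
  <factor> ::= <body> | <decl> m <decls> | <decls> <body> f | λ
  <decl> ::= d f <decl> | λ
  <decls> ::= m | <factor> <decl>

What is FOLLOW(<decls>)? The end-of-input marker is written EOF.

{ EOF, d, f, m }

In <factor> ::= <decl> m <decls>: <decls> is at the end, add FOLLOW(<factor>) = { EOF, d, f, m }.
In <factor> ::= <decls> <body> f: add FIRST(<body> f) = { d, f, m }.
Union: FOLLOW(<decls>) = { EOF, d, f, m }.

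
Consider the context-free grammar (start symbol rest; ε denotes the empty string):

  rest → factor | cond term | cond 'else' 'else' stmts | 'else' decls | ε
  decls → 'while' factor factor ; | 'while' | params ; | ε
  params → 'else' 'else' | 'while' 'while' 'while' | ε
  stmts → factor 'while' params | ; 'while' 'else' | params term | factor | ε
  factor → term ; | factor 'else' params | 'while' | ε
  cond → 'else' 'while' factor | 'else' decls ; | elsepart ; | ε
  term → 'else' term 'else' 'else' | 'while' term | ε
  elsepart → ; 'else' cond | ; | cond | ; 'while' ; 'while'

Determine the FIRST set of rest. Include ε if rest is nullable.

From rest → factor: add FIRST(factor) = { 'else', 'while', ;, ε } (including ε since factor is nullable).
From rest → cond term: cond, term nullable, take FIRST(cond) ∪ FIRST(term) = { 'else', 'while', ; }; also ε since the whole RHS is nullable.
From rest → cond 'else' 'else' stmts: cond nullable, take FIRST(cond) ∪ {'else'} = { 'else', ; }.
rest → 'else' decls contributes {'else'}.
rest → ε contributes ε.
Union: FIRST(rest) = { 'else', 'while', ;, ε }.

{ 'else', 'while', ;, ε }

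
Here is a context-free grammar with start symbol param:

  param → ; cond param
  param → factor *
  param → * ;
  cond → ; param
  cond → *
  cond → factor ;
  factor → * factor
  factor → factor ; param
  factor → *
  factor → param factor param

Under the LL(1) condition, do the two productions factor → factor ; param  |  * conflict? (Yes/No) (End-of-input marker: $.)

Yes

FIRST(factor ; param) = { *, ; } and FIRST(*) = { * }.
Both contain *, so the two alternatives are not disjoint — LL(1) conflict.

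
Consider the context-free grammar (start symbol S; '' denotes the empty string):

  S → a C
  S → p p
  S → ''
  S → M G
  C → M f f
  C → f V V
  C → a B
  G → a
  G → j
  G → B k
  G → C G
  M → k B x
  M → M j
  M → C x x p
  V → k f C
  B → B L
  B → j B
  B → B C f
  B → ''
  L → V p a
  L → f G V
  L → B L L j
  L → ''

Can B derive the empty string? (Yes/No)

B has an ''-production, so B ⇒ ''.

Yes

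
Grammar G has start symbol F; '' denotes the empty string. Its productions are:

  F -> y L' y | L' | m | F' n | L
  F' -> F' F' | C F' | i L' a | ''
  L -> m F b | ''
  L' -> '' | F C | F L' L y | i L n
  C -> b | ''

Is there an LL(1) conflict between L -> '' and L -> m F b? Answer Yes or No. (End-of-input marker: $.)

FIRST('') = { '' } and FIRST(m F b) = { m }.
The first alternative is nullable and FOLLOW(L) = { $, a, b, i, m, n, y } shares m with FIRST of the second — conflict.

Yes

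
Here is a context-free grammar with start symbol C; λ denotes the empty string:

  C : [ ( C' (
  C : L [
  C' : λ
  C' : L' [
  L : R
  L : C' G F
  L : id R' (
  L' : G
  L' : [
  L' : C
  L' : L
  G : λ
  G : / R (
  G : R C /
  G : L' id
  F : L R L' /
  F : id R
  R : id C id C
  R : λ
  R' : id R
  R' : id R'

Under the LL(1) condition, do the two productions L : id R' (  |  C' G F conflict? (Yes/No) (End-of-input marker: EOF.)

FIRST(id R' () = { id } and FIRST(C' G F) = { /, [, id }.
Both contain id, so the two alternatives are not disjoint — LL(1) conflict.

Yes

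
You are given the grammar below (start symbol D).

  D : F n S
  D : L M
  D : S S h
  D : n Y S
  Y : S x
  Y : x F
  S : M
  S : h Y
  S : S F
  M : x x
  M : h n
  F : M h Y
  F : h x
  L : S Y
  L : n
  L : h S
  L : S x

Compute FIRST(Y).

{ h, x }

From Y : S x: add FIRST(S) = { h, x }.
Y : x F contributes {x}.
Union: FIRST(Y) = { h, x }.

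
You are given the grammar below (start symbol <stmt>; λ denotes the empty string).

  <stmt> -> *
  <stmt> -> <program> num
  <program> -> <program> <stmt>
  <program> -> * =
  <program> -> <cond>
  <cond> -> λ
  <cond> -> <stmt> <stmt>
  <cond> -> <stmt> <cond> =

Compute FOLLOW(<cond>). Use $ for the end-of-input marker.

{ *, =, num }

In <program> -> <cond>: <cond> is at the end, add FOLLOW(<program>) = { *, num }.
In <cond> -> <stmt> <cond> =: add FIRST(=) = { = }.
Union: FOLLOW(<cond>) = { *, =, num }.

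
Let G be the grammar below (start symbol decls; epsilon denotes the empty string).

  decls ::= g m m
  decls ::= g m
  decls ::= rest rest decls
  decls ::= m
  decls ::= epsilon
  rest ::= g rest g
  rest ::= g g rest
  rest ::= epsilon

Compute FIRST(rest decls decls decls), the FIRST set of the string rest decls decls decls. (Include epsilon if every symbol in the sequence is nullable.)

{ g, m, epsilon }

Add FIRST(rest)\{epsilon} = { g }; rest is nullable, continue.
Add FIRST(decls)\{epsilon} = { g, m }; decls is nullable, continue.
Add FIRST(decls)\{epsilon} = { g, m }; decls is nullable, continue.
Add FIRST(decls)\{epsilon} = { g, m }; decls is nullable, continue.
Every symbol is nullable, so include epsilon.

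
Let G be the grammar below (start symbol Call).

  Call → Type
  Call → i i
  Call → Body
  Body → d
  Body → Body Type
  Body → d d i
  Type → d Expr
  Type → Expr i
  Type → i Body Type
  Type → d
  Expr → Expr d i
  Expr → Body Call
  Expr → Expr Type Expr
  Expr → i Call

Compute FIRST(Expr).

{ d, i }

From Expr → Expr d i: add FIRST(Expr) = { d, i }.
From Expr → Body Call: add FIRST(Body) = { d }.
From Expr → Expr Type Expr: add FIRST(Expr) = { d, i }.
Expr → i Call contributes {i}.
Union: FIRST(Expr) = { d, i }.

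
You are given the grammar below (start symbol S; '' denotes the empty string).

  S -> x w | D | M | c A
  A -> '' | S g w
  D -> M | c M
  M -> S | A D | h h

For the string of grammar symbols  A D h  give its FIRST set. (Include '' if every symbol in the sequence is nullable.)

{ c, h, x }

Add FIRST(A)\{''} = { c, h, x }; A is nullable, continue.
Add FIRST(D) = { c, h, x }; D is not nullable, stop.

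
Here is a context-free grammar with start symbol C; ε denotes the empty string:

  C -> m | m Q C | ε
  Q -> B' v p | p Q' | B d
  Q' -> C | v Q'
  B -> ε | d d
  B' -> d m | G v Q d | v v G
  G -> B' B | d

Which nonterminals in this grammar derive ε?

{ B, C, Q' }

Directly nullable (have an ε-production): C, B.
Q' -> C with every symbol nullable, so Q' is nullable.
No other nonterminal has a production whose RHS symbols are all nullable.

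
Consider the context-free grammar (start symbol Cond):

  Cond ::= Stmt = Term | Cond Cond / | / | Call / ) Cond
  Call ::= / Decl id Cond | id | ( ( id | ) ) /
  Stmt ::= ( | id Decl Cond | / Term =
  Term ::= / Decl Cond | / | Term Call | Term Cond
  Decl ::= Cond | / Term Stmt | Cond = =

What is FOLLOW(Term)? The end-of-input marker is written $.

In Cond ::= Stmt = Term: Term is at the end, add FOLLOW(Cond) = { $, (, ), /, =, id }.
In Stmt ::= / Term =: add FIRST(=) = { = }.
In Term ::= Term Call: add FIRST(Call) = { (, ), /, id }.
In Term ::= Term Cond: add FIRST(Cond) = { (, ), /, id }.
In Decl ::= / Term Stmt: add FIRST(Stmt) = { (, /, id }.
Union: FOLLOW(Term) = { $, (, ), /, =, id }.

{ $, (, ), /, =, id }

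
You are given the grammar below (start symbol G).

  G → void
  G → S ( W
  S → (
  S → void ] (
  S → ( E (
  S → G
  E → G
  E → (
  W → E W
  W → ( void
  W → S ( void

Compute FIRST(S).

{ (, void }

S → ( contributes {(}.
S → void ] ( contributes {void}.
S → ( E ( contributes {(}.
From S → G: add FIRST(G) = { (, void }.
Union: FIRST(S) = { (, void }.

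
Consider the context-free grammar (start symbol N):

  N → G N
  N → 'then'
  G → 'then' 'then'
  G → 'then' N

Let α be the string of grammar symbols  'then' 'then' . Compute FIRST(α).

'then' is a terminal; add {'then'} and stop.

{ 'then' }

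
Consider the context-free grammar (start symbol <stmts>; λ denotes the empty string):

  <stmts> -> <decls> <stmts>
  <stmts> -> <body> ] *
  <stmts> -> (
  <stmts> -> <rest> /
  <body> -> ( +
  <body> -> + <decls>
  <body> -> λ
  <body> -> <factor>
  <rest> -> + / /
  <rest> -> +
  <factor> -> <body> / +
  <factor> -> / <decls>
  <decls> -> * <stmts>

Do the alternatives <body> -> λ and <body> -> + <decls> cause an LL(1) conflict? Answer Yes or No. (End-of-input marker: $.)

FIRST(λ) = { λ } and FIRST(+ <decls>) = { + }.
The first is nullable but FOLLOW(<body>) = { /, ] } is disjoint from FIRST of the second.

No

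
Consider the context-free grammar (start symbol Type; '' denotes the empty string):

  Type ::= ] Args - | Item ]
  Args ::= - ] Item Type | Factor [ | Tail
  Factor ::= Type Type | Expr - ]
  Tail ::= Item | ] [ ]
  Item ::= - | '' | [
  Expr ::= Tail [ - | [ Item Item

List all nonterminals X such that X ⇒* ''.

{ Args, Item, Tail }

Directly nullable (have an ''-production): Item.
Args ::= Tail with every symbol nullable, so Args is nullable.
Tail ::= Item with every symbol nullable, so Tail is nullable.
No other nonterminal has a production whose RHS symbols are all nullable.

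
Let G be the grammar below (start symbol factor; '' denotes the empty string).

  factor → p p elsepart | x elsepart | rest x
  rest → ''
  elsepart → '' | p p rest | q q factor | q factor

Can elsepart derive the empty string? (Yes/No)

Yes

elsepart has an ''-production, so elsepart ⇒ ''.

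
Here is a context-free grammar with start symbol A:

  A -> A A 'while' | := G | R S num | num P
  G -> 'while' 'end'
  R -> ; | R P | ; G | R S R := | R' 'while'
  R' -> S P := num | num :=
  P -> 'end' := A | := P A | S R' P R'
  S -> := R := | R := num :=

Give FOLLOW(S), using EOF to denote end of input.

{ 'end', :=, ;, num }

In A -> R S num: add FIRST(num) = { num }.
In R -> R S R :=: add FIRST(R :=) = { :=, ;, num }.
In R' -> S P := num: add FIRST(P := num) = { 'end', :=, ;, num }.
In P -> S R' P R': add FIRST(R' P R') = { :=, ;, num }.
Union: FOLLOW(S) = { 'end', :=, ;, num }.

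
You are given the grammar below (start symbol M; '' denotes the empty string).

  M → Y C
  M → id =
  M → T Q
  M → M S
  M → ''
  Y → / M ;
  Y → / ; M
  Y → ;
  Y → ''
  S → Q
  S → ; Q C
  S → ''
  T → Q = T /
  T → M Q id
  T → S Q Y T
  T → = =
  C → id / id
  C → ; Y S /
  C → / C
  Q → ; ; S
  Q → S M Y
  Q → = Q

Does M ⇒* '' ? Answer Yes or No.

Yes

M has an ''-production, so M ⇒ ''.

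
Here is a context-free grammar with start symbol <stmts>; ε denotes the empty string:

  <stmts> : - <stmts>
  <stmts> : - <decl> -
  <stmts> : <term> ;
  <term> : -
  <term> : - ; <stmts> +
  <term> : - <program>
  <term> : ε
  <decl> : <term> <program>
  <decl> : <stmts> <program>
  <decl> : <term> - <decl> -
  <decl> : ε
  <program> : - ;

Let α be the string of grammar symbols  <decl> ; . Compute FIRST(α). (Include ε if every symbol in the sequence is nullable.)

{ -, ; }

Add FIRST(<decl>)\{ε} = { -, ; }; <decl> is nullable, continue.
; is a terminal; add {;} and stop.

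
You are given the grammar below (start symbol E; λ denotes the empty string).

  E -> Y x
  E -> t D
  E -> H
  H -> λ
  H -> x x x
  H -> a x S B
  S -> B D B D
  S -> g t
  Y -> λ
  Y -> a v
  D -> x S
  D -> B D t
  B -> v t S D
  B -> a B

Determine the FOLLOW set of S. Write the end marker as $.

{ $, a, t, v, x }

In H -> a x S B: add FIRST(B) = { a, v }.
In D -> x S: S is at the end, add FOLLOW(D) = { $, a, t, v, x }.
In B -> v t S D: add FIRST(D) = { a, v, x }.
Union: FOLLOW(S) = { $, a, t, v, x }.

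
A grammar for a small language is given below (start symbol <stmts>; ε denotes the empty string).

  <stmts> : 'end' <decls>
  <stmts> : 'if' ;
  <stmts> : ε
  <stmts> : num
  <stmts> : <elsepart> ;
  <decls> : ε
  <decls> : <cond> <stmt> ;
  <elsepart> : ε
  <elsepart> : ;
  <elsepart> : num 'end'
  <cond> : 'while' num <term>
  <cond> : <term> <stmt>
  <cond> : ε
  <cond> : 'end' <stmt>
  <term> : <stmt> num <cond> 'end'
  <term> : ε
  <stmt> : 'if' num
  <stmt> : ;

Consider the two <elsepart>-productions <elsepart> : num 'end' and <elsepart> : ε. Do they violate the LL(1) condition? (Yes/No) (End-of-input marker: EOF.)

No

FIRST(num 'end') = { num } and FIRST(ε) = { ε }.
The second is nullable but FOLLOW(<elsepart>) = { ; } is disjoint from FIRST of the first.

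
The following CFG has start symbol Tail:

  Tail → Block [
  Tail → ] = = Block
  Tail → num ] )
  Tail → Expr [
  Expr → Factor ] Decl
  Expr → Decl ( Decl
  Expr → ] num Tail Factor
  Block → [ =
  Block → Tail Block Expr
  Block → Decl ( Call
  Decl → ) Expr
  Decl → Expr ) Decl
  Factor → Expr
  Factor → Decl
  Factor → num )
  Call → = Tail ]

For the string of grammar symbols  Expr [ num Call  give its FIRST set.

Add FIRST(Expr) = { ), ], num }; Expr is not nullable, stop.

{ ), ], num }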